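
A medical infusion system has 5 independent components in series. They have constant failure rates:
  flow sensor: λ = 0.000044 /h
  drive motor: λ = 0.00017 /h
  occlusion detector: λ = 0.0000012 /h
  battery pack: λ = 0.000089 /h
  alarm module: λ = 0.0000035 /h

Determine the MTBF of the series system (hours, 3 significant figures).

3250

Series of exponential components: λ_sys = Σ λ_i
λ_sys = 0.000044 + 0.00017 + 0.0000012 + 0.000089 + 0.0000035 = 3.0770e-04 /h
MTBF = 1 / λ_sys = 3250 h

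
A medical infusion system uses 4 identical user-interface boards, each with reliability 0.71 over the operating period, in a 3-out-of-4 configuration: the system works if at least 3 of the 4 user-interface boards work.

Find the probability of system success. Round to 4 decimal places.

0.6693

R = Σ_{i=3}^{4} C(4,i) p^i (1−p)^{4−i} with p = 0.71
C(4,3)·0.71^3·0.29^1 = 0.415177
C(4,4)·0.71^4·0.29^0 = 0.254117
Sum = 0.6693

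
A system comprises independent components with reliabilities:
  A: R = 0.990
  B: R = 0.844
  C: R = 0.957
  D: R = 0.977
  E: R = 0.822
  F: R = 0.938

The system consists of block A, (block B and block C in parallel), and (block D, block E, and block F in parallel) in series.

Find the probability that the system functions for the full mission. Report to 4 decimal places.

0.9831

Parallel (B and C): 1 − (1 − 0.844000)(1 − 0.957000) = 0.993292
Parallel (D, E, and F): 1 − (1 − 0.977000)(1 − 0.822000)(1 − 0.938000) = 0.999746
Series (A, [0.993292], and [0.999746]): 0.990000 × 0.993292 × 0.999746 = 0.9831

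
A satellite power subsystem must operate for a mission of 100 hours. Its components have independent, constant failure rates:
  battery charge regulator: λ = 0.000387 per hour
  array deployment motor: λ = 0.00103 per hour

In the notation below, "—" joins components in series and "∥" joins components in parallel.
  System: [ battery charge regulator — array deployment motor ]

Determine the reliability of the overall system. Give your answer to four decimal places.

0.8679

R(battery charge regulator) = exp(−0.000387 × 100) = 0.962039
R(array deployment motor) = exp(−0.00103 × 100) = 0.902127
Series (battery charge regulator and array deployment motor): 0.962039 × 0.902127 = 0.8679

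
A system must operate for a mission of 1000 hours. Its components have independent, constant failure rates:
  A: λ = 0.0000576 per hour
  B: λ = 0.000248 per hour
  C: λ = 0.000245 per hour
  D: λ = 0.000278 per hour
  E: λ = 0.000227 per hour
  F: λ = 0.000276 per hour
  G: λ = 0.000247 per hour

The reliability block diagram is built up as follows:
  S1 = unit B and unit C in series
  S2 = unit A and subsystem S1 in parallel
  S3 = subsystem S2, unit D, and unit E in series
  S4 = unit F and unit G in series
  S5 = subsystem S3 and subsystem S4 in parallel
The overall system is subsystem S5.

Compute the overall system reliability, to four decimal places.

0.8332

R(A) = exp(−0.0000576 × 1000) = 0.944027
R(B) = exp(−0.000248 × 1000) = 0.780360
R(C) = exp(−0.000245 × 1000) = 0.782705
R(D) = exp(−0.000278 × 1000) = 0.757297
R(E) = exp(−0.000227 × 1000) = 0.796921
R(F) = exp(−0.000276 × 1000) = 0.758813
R(G) = exp(−0.000247 × 1000) = 0.781141
Series (B and C): 0.780360 × 0.782705 = 0.610792
Parallel (A and [0.610792]): 1 − (1 − 0.944027)(1 − 0.610792) = 0.978215
Series ([0.978215], D, and E): 0.978215 × 0.757297 × 0.796921 = 0.590359
Series (F and G): 0.758813 × 0.781141 = 0.592740
Parallel ([0.590359] and [0.592740]): 1 − (1 − 0.590359)(1 − 0.592740) = 0.8332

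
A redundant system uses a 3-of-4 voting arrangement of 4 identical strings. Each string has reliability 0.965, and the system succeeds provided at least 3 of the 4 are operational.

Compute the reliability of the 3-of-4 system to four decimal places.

0.9930

R = Σ_{i=3}^{4} C(4,i) p^i (1−p)^{4−i} with p = 0.965
C(4,3)·0.965^3·0.035^1 = 0.125808
C(4,4)·0.965^4·0.035^0 = 0.867180
Sum = 0.9930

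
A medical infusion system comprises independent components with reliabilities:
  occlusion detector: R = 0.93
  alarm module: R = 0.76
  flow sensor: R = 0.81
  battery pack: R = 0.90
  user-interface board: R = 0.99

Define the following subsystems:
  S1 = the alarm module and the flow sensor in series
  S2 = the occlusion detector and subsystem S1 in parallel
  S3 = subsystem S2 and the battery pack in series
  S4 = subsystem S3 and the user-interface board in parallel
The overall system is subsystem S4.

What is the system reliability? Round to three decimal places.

0.999

Series (alarm module and flow sensor): 0.76000 × 0.81000 = 0.61560
Parallel (occlusion detector and [0.61560]): 1 − (1 − 0.93000)(1 − 0.61560) = 0.97309
Series ([0.97309] and battery pack): 0.97309 × 0.90000 = 0.87578
Parallel ([0.87578] and user-interface board): 1 − (1 − 0.87578)(1 − 0.99000) = 0.999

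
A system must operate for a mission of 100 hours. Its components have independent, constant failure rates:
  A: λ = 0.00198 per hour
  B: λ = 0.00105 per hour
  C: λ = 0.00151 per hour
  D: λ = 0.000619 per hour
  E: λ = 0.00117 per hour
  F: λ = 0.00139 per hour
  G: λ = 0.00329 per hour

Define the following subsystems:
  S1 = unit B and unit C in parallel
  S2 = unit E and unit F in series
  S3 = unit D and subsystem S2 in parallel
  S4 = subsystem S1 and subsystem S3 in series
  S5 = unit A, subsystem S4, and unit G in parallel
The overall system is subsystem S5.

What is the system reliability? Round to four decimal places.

0.9986

R(A) = exp(−0.00198 × 100) = 0.820370
R(B) = exp(−0.00105 × 100) = 0.900325
R(C) = exp(−0.00151 × 100) = 0.859848
R(D) = exp(−0.000619 × 100) = 0.939977
R(E) = exp(−0.00117 × 100) = 0.889585
R(F) = exp(−0.00139 × 100) = 0.870228
R(G) = exp(−0.00329 × 100) = 0.719643
Parallel (B and C): 1 − (1 − 0.900325)(1 − 0.859848) = 0.986030
Series (E and F): 0.889585 × 0.870228 = 0.774142
Parallel (D and [0.774142]): 1 − (1 − 0.939977)(1 − 0.774142) = 0.986443
Series ([0.986030] and [0.986443]): 0.986030 × 0.986443 = 0.972662
Parallel (A, [0.972662], and G): 1 − (1 − 0.820370)(1 − 0.972662)(1 − 0.719643) = 0.9986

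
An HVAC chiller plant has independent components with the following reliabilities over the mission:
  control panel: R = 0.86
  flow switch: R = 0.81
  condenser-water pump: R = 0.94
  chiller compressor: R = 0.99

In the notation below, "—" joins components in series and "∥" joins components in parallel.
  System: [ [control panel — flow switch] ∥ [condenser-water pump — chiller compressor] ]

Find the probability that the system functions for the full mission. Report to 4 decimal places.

Series (control panel and flow switch): 0.860000 × 0.810000 = 0.696600
Series (condenser-water pump and chiller compressor): 0.940000 × 0.990000 = 0.930600
Parallel ([0.696600] and [0.930600]): 1 − (1 − 0.696600)(1 − 0.930600) = 0.9789

0.9789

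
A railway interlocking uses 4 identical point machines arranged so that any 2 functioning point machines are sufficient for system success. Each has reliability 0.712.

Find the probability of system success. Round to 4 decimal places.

0.9251

R = Σ_{i=2}^{4} C(4,i) p^i (1−p)^{4−i} with p = 0.712
C(4,2)·0.712^2·0.288^2 = 0.252288
C(4,3)·0.712^3·0.288^1 = 0.415808
C(4,4)·0.712^4·0.288^0 = 0.256992
Sum = 0.9251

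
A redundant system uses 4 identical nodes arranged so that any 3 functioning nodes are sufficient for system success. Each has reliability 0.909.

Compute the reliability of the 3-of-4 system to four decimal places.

0.9561

R = Σ_{i=3}^{4} C(4,i) p^i (1−p)^{4−i} with p = 0.909
C(4,3)·0.909^3·0.091^1 = 0.273397
C(4,4)·0.909^4·0.091^0 = 0.682740
Sum = 0.9561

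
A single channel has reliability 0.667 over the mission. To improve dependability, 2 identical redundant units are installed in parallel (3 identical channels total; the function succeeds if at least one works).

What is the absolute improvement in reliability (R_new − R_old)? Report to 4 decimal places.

0.2961

R_before = 0.667
R_after = 1 − (1 − 0.667)^3 = 0.9631
ΔR = 0.9631 − 0.667 = 0.2961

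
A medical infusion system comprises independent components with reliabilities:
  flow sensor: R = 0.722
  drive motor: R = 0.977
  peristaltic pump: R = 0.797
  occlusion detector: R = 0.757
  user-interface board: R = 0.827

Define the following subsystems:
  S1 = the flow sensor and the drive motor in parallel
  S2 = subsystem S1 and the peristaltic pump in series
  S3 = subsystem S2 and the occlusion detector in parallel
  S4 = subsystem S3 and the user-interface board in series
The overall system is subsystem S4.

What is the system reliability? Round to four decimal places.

Parallel (flow sensor and drive motor): 1 − (1 − 0.722000)(1 − 0.977000) = 0.993606
Series ([0.993606] and peristaltic pump): 0.993606 × 0.797000 = 0.791904
Parallel ([0.791904] and occlusion detector): 1 − (1 − 0.791904)(1 − 0.757000) = 0.949433
Series ([0.949433] and user-interface board): 0.949433 × 0.827000 = 0.7852

0.7852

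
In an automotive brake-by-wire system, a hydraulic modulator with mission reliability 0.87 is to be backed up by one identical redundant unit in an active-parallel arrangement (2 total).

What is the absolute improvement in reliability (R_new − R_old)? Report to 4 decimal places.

R_before = 0.87
R_after = 1 − (1 − 0.87)^2 = 0.9831
ΔR = 0.9831 − 0.87 = 0.1131

0.1131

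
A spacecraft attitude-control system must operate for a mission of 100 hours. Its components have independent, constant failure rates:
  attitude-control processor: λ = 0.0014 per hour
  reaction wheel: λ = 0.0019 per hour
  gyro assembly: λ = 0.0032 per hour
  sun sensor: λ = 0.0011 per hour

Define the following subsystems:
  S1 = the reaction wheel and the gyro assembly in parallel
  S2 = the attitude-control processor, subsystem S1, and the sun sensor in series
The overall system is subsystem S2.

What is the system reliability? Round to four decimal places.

R(attitude-control processor) = exp(−0.0014 × 100) = 0.869358
R(reaction wheel) = exp(−0.0019 × 100) = 0.826959
R(gyro assembly) = exp(−0.0032 × 100) = 0.726149
R(sun sensor) = exp(−0.0011 × 100) = 0.895834
Parallel (reaction wheel and gyro assembly): 1 − (1 − 0.826959)(1 − 0.726149) = 0.952613
Series (attitude-control processor, [0.952613], and sun sensor): 0.869358 × 0.952613 × 0.895834 = 0.7419

0.7419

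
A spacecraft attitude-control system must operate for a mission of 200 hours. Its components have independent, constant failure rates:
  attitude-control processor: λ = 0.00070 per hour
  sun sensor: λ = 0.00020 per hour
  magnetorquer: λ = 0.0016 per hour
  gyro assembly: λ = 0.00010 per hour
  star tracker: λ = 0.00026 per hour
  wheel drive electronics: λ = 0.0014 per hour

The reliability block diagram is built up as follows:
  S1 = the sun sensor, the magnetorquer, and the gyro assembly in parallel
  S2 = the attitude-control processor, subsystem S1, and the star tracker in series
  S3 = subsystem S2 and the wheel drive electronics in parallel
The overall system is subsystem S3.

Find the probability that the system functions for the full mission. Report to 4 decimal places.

R(attitude-control processor) = exp(−0.00070 × 200) = 0.869358
R(sun sensor) = exp(−0.00020 × 200) = 0.960789
R(magnetorquer) = exp(−0.0016 × 200) = 0.726149
R(gyro assembly) = exp(−0.00010 × 200) = 0.980199
R(star tracker) = exp(−0.00026 × 200) = 0.949329
R(wheel drive electronics) = exp(−0.0014 × 200) = 0.755784
Parallel (sun sensor, magnetorquer, and gyro assembly): 1 − (1 − 0.960789)(1 − 0.726149)(1 − 0.980199) = 0.999787
Series (attitude-control processor, [0.999787], and star tracker): 0.869358 × 0.999787 × 0.949329 = 0.825131
Parallel ([0.825131] and wheel drive electronics): 1 − (1 − 0.825131)(1 − 0.755784) = 0.9573

0.9573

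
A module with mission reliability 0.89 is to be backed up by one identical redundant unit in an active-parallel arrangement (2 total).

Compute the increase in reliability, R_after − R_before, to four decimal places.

R_before = 0.89
R_after = 1 − (1 − 0.89)^2 = 0.9879
ΔR = 0.9879 − 0.89 = 0.0979

0.0979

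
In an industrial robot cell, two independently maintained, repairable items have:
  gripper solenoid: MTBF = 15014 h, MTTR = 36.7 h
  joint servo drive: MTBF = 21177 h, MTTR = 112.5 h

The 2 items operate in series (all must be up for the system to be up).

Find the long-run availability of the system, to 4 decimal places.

0.9923

A(gripper solenoid) = MTBF/(MTBF+MTTR) = 15014/(15014+36.7) = 0.997562
A(joint servo drive) = MTBF/(MTBF+MTTR) = 21177/(21177+112.5) = 0.994716
Series availability: 0.997562 × 0.994716 = 0.9923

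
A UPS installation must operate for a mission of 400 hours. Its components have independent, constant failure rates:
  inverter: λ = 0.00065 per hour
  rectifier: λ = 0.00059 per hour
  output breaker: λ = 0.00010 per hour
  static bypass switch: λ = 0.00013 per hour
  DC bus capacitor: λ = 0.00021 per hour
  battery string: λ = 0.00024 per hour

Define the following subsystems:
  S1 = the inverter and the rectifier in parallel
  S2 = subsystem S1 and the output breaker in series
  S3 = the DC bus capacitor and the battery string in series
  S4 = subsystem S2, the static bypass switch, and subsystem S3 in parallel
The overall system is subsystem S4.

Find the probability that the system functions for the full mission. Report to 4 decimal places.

R(inverter) = exp(−0.00065 × 400) = 0.771052
R(rectifier) = exp(−0.00059 × 400) = 0.789781
R(output breaker) = exp(−0.00010 × 400) = 0.960789
R(static bypass switch) = exp(−0.00013 × 400) = 0.949329
R(DC bus capacitor) = exp(−0.00021 × 400) = 0.919431
R(battery string) = exp(−0.00024 × 400) = 0.908464
Parallel (inverter and rectifier): 1 − (1 − 0.771052)(1 − 0.789781) = 0.951871
Series ([0.951871] and output breaker): 0.951871 × 0.960789 = 0.914547
Series (DC bus capacitor and battery string): 0.919431 × 0.908464 = 0.835270
Parallel ([0.914547], static bypass switch, and [0.835270]): 1 − (1 − 0.914547)(1 − 0.949329)(1 − 0.835270) = 0.9993

0.9993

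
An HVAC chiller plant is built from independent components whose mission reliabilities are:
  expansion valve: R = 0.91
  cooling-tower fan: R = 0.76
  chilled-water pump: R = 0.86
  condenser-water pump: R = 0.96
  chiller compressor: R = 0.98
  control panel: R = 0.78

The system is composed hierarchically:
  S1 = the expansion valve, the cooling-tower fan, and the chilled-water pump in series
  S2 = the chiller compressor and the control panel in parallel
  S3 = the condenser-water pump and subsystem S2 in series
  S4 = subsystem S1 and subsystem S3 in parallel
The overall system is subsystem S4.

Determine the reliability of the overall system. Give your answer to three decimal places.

Series (expansion valve, cooling-tower fan, and chilled-water pump): 0.91000 × 0.76000 × 0.86000 = 0.59478
Parallel (chiller compressor and control panel): 1 − (1 − 0.98000)(1 − 0.78000) = 0.99560
Series (condenser-water pump and [0.99560]): 0.96000 × 0.99560 = 0.95578
Parallel ([0.59478] and [0.95578]): 1 − (1 − 0.59478)(1 − 0.95578) = 0.982

0.982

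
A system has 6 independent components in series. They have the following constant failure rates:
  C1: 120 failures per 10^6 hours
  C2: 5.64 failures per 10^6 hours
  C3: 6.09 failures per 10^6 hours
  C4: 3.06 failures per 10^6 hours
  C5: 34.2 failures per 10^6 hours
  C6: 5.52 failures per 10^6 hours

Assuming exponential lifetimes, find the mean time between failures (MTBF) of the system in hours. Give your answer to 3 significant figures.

Series of exponential components: λ_sys = Σ λ_i
λ_sys = 0.000120 + 0.00000564 + 0.00000609 + 0.00000306 + 0.0000342 + 0.00000552 = 1.7451e-04 /h
MTBF = 1 / λ_sys = 5730 h

5730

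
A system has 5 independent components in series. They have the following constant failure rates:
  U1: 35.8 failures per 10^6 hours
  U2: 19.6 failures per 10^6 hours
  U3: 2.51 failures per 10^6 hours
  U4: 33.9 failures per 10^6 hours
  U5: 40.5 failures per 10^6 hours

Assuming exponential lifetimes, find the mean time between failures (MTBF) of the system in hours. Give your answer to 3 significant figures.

Series of exponential components: λ_sys = Σ λ_i
λ_sys = 0.0000358 + 0.0000196 + 0.00000251 + 0.0000339 + 0.0000405 = 1.3231e-04 /h
MTBF = 1 / λ_sys = 7560 h

7560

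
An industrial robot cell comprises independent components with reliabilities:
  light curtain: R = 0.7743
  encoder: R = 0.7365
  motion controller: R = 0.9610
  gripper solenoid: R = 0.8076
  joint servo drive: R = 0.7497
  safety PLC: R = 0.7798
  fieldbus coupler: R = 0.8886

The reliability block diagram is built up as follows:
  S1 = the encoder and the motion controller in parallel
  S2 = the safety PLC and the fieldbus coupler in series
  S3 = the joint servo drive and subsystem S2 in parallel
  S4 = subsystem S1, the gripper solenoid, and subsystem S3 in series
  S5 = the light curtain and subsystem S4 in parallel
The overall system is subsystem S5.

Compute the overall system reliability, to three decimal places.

0.941

Parallel (encoder and motion controller): 1 − (1 − 0.73650)(1 − 0.96100) = 0.98972
Series (safety PLC and fieldbus coupler): 0.77980 × 0.88860 = 0.69293
Parallel (joint servo drive and [0.69293]): 1 − (1 − 0.74970)(1 − 0.69293) = 0.92314
Series ([0.98972], gripper solenoid, and [0.92314]): 0.98972 × 0.80760 × 0.92314 = 0.73786
Parallel (light curtain and [0.73786]): 1 − (1 − 0.77430)(1 − 0.73786) = 0.941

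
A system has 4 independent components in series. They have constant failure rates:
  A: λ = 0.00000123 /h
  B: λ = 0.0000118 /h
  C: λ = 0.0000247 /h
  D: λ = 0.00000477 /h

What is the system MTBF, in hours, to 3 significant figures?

Series of exponential components: λ_sys = Σ λ_i
λ_sys = 0.00000123 + 0.0000118 + 0.0000247 + 0.00000477 = 4.2500e-05 /h
MTBF = 1 / λ_sys = 23500 h

23500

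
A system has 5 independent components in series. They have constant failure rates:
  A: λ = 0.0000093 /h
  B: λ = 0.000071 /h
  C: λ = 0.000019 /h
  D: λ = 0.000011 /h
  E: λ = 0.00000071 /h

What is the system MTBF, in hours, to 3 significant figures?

Series of exponential components: λ_sys = Σ λ_i
λ_sys = 0.0000093 + 0.000071 + 0.000019 + 0.000011 + 0.00000071 = 1.1101e-04 /h
MTBF = 1 / λ_sys = 9010 h

9010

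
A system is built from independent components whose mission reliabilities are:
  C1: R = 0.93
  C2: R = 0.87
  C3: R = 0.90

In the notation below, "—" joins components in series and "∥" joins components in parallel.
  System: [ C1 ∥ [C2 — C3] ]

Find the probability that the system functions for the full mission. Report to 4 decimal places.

Series (C2 and C3): 0.870000 × 0.900000 = 0.783000
Parallel (C1 and [0.783000]): 1 − (1 − 0.930000)(1 − 0.783000) = 0.9848

0.9848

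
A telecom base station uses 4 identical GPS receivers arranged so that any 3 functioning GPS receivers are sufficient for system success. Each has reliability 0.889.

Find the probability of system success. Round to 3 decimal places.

R = Σ_{i=3}^{4} C(4,i) p^i (1−p)^{4−i} with p = 0.889
C(4,3)·0.889^3·0.111^1 = 0.31195
C(4,4)·0.889^4·0.111^0 = 0.62461
Sum = 0.937

0.937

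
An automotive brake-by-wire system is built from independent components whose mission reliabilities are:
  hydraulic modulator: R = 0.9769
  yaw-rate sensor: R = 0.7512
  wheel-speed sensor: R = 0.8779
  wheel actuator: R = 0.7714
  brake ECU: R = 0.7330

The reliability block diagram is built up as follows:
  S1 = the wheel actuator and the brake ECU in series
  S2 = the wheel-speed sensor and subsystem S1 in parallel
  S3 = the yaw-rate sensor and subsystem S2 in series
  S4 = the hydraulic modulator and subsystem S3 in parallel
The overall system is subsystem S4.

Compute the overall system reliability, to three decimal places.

0.993

Series (wheel actuator and brake ECU): 0.77140 × 0.73300 = 0.56544
Parallel (wheel-speed sensor and [0.56544]): 1 − (1 − 0.87790)(1 − 0.56544) = 0.94694
Series (yaw-rate sensor and [0.94694]): 0.75120 × 0.94694 = 0.71134
Parallel (hydraulic modulator and [0.71134]): 1 − (1 − 0.97690)(1 − 0.71134) = 0.993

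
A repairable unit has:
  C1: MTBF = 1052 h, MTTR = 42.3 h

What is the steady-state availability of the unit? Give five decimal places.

0.96135

A(C1) = MTBF/(MTBF+MTTR) = 1052/(1052+42.3) = 0.96135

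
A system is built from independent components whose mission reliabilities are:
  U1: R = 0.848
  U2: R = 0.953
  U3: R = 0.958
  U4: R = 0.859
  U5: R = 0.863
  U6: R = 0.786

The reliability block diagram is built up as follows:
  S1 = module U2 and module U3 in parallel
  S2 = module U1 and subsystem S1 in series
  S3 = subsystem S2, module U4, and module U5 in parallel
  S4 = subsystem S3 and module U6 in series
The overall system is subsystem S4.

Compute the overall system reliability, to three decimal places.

Parallel (U2 and U3): 1 − (1 − 0.95300)(1 − 0.95800) = 0.99803
Series (U1 and [0.99803]): 0.84800 × 0.99803 = 0.84633
Parallel ([0.84633], U4, and U5): 1 − (1 − 0.84633)(1 − 0.85900)(1 − 0.86300) = 0.99703
Series ([0.99703] and U6): 0.99703 × 0.78600 = 0.784

0.784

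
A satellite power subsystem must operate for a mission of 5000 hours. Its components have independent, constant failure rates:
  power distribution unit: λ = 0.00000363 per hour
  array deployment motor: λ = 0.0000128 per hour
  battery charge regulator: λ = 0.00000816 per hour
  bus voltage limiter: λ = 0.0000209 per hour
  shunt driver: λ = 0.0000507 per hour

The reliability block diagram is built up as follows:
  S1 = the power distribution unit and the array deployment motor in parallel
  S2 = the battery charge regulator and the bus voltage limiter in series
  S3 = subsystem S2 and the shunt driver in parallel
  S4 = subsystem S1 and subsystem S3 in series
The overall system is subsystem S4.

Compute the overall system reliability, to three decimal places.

0.969

R(power distribution unit) = exp(−0.00000363 × 5000) = 0.98201
R(array deployment motor) = exp(−0.0000128 × 5000) = 0.93800
R(battery charge regulator) = exp(−0.00000816 × 5000) = 0.96002
R(bus voltage limiter) = exp(−0.0000209 × 5000) = 0.90077
R(shunt driver) = exp(−0.0000507 × 5000) = 0.77608
Parallel (power distribution unit and array deployment motor): 1 − (1 − 0.98201)(1 − 0.93800) = 0.99888
Series (battery charge regulator and bus voltage limiter): 0.96002 × 0.90077 = 0.86476
Parallel ([0.86476] and shunt driver): 1 − (1 − 0.86476)(1 − 0.77608) = 0.96972
Series ([0.99888] and [0.96972]): 0.99888 × 0.96972 = 0.969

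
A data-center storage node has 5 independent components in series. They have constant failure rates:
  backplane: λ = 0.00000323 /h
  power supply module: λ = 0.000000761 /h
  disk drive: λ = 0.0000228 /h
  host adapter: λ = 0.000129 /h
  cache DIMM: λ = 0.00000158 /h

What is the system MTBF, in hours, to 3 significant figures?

Series of exponential components: λ_sys = Σ λ_i
λ_sys = 0.00000323 + 0.000000761 + 0.0000228 + 0.000129 + 0.00000158 = 1.5737e-04 /h
MTBF = 1 / λ_sys = 6350 h

6350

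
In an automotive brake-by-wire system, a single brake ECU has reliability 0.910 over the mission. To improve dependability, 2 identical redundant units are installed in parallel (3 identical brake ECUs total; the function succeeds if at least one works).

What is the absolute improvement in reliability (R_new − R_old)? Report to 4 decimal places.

R_before = 0.910
R_after = 1 − (1 − 0.910)^3 = 0.9993
ΔR = 0.9993 − 0.910 = 0.0893

0.0893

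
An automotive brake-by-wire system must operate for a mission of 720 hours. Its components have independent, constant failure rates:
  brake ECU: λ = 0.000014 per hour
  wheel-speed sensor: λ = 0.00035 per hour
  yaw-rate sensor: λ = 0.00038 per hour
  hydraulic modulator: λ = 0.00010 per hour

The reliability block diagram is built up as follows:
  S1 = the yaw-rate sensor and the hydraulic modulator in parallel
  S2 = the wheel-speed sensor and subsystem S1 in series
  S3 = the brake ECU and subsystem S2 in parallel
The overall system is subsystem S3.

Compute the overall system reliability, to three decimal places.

R(brake ECU) = exp(−0.000014 × 720) = 0.98997
R(wheel-speed sensor) = exp(−0.00035 × 720) = 0.77724
R(yaw-rate sensor) = exp(−0.00038 × 720) = 0.76064
R(hydraulic modulator) = exp(−0.00010 × 720) = 0.93053
Parallel (yaw-rate sensor and hydraulic modulator): 1 − (1 − 0.76064)(1 − 0.93053) = 0.98337
Series (wheel-speed sensor and [0.98337]): 0.77724 × 0.98337 = 0.76431
Parallel (brake ECU and [0.76431]): 1 − (1 − 0.98997)(1 − 0.76431) = 0.998

0.998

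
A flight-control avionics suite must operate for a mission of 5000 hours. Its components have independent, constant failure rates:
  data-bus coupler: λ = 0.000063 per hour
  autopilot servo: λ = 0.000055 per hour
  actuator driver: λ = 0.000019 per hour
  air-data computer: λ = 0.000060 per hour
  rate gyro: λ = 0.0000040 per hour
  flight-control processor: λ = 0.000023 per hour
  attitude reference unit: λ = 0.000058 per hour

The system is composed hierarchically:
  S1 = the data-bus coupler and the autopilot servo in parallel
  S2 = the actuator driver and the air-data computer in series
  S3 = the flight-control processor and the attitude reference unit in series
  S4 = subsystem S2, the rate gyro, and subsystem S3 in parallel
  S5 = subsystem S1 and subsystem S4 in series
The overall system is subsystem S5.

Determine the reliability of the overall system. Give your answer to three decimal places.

0.933

R(data-bus coupler) = exp(−0.000063 × 5000) = 0.72979
R(autopilot servo) = exp(−0.000055 × 5000) = 0.75957
R(actuator driver) = exp(−0.000019 × 5000) = 0.90937
R(air-data computer) = exp(−0.000060 × 5000) = 0.74082
R(rate gyro) = exp(−0.0000040 × 5000) = 0.98020
R(flight-control processor) = exp(−0.000023 × 5000) = 0.89137
R(attitude reference unit) = exp(−0.000058 × 5000) = 0.74826
Parallel (data-bus coupler and autopilot servo): 1 − (1 − 0.72979)(1 − 0.75957) = 0.93503
Series (actuator driver and air-data computer): 0.90937 × 0.74082 = 0.67368
Series (flight-control processor and attitude reference unit): 0.89137 × 0.74826 = 0.66698
Parallel ([0.67368], rate gyro, and [0.66698]): 1 − (1 − 0.67368)(1 − 0.98020)(1 − 0.66698) = 0.99785
Series ([0.93503] and [0.99785]): 0.93503 × 0.99785 = 0.933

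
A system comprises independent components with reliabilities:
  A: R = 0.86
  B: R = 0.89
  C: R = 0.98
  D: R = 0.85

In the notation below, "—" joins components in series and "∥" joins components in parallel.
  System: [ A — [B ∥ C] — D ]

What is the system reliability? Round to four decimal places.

Parallel (B and C): 1 − (1 − 0.890000)(1 − 0.980000) = 0.997800
Series (A, [0.997800], and D): 0.860000 × 0.997800 × 0.850000 = 0.7294

0.7294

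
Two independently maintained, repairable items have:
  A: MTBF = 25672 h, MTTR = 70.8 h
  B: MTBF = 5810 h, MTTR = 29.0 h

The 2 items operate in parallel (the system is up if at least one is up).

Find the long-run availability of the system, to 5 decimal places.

0.99999

A(A) = MTBF/(MTBF+MTTR) = 25672/(25672+70.8) = 0.997250
A(B) = MTBF/(MTBF+MTTR) = 5810/(5810+29.0) = 0.995033
Parallel availability: 1 − (1 − 0.997250)(1 − 0.995033) = 0.99999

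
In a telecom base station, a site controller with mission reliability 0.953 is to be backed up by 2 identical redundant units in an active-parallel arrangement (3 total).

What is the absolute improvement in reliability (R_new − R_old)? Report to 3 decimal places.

R_before = 0.953
R_after = 1 − (1 − 0.953)^3 = 1.000
ΔR = 1.000 − 0.953 = 0.047

0.047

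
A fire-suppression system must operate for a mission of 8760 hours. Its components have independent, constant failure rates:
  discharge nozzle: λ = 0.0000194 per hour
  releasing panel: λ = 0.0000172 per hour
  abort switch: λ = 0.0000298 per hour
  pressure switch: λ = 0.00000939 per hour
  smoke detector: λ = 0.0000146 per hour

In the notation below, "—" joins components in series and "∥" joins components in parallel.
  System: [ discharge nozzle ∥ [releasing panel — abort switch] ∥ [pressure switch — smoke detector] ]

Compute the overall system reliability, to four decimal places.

0.9900

R(discharge nozzle) = exp(−0.0000194 × 8760) = 0.843712
R(releasing panel) = exp(−0.0000172 × 8760) = 0.860130
R(abort switch) = exp(−0.0000298 × 8760) = 0.770244
R(pressure switch) = exp(−0.00000939 × 8760) = 0.921036
R(smoke detector) = exp(−0.0000146 × 8760) = 0.879945
Series (releasing panel and abort switch): 0.860130 × 0.770244 = 0.662510
Series (pressure switch and smoke detector): 0.921036 × 0.879945 = 0.810461
Parallel (discharge nozzle, [0.662510], and [0.810461]): 1 − (1 − 0.843712)(1 − 0.662510)(1 − 0.810461) = 0.9900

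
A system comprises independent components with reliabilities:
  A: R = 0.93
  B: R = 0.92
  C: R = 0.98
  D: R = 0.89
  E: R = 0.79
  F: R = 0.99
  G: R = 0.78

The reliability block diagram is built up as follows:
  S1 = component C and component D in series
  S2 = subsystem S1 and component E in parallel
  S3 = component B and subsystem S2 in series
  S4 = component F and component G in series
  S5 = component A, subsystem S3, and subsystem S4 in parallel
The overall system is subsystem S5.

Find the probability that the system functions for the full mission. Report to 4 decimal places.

0.9983

Series (C and D): 0.980000 × 0.890000 = 0.872200
Parallel ([0.872200] and E): 1 − (1 − 0.872200)(1 − 0.790000) = 0.973162
Series (B and [0.973162]): 0.920000 × 0.973162 = 0.895309
Series (F and G): 0.990000 × 0.780000 = 0.772200
Parallel (A, [0.895309], and [0.772200]): 1 − (1 − 0.930000)(1 − 0.895309)(1 − 0.772200) = 0.9983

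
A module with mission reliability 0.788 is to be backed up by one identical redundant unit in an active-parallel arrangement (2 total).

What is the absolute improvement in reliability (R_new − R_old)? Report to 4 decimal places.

R_before = 0.788
R_after = 1 − (1 − 0.788)^2 = 0.9551
ΔR = 0.9551 − 0.788 = 0.1671

0.1671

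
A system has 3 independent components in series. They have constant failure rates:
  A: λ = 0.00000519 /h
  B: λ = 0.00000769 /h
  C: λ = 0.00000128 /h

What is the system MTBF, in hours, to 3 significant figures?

70600

Series of exponential components: λ_sys = Σ λ_i
λ_sys = 0.00000519 + 0.00000769 + 0.00000128 = 1.4160e-05 /h
MTBF = 1 / λ_sys = 70600 h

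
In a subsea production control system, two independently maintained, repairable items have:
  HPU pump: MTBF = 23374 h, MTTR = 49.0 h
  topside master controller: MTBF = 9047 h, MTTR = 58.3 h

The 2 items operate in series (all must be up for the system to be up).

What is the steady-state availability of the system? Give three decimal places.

A(HPU pump) = MTBF/(MTBF+MTTR) = 23374/(23374+49.0) = 0.997908
A(topside master controller) = MTBF/(MTBF+MTTR) = 9047/(9047+58.3) = 0.993597
Series availability: 0.997908 × 0.993597 = 0.992

0.992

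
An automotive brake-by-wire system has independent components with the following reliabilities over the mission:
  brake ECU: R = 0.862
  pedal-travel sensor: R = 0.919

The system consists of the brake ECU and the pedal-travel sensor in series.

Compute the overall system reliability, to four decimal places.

0.7922

Series (brake ECU and pedal-travel sensor): 0.862000 × 0.919000 = 0.7922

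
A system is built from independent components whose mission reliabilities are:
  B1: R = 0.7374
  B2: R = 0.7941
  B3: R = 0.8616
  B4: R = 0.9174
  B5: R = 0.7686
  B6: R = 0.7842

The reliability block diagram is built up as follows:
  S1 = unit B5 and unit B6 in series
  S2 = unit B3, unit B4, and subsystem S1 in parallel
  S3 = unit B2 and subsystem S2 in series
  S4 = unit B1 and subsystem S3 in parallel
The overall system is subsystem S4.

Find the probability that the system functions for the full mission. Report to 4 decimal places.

Series (B5 and B6): 0.768600 × 0.784200 = 0.602736
Parallel (B3, B4, and [0.602736]): 1 − (1 − 0.861600)(1 − 0.917400)(1 − 0.602736) = 0.995459
Series (B2 and [0.995459]): 0.794100 × 0.995459 = 0.790494
Parallel (B1 and [0.790494]): 1 − (1 − 0.737400)(1 − 0.790494) = 0.9450

0.9450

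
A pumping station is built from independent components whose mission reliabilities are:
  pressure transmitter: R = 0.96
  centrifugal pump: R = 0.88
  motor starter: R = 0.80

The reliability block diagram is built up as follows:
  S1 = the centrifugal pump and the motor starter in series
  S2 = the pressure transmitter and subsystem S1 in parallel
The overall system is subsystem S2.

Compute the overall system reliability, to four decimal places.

0.9882

Series (centrifugal pump and motor starter): 0.880000 × 0.800000 = 0.704000
Parallel (pressure transmitter and [0.704000]): 1 − (1 − 0.960000)(1 − 0.704000) = 0.9882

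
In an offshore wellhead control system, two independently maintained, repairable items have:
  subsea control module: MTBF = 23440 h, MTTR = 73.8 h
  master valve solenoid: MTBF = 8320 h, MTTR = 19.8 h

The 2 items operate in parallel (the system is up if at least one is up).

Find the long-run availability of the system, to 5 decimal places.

0.99999

A(subsea control module) = MTBF/(MTBF+MTTR) = 23440/(23440+73.8) = 0.996861
A(master valve solenoid) = MTBF/(MTBF+MTTR) = 8320/(8320+19.8) = 0.997626
Parallel availability: 1 − (1 − 0.996861)(1 − 0.997626) = 0.99999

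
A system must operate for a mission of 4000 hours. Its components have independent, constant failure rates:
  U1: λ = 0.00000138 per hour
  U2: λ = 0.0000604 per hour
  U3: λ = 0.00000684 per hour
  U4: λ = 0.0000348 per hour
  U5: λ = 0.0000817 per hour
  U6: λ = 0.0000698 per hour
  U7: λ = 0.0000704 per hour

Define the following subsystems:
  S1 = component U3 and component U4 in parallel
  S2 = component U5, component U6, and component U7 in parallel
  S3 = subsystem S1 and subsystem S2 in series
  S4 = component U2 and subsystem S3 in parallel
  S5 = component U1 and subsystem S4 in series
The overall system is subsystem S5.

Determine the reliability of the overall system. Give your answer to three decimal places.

0.990

R(U1) = exp(−0.00000138 × 4000) = 0.99450
R(U2) = exp(−0.0000604 × 4000) = 0.78537
R(U3) = exp(−0.00000684 × 4000) = 0.97301
R(U4) = exp(−0.0000348 × 4000) = 0.87005
R(U5) = exp(−0.0000817 × 4000) = 0.72123
R(U6) = exp(−0.0000698 × 4000) = 0.75639
R(U7) = exp(−0.0000704 × 4000) = 0.75458
Parallel (U3 and U4): 1 − (1 − 0.97301)(1 − 0.87005) = 0.99649
Parallel (U5, U6, and U7): 1 − (1 − 0.72123)(1 − 0.75639)(1 − 0.75458) = 0.98333
Series ([0.99649] and [0.98333]): 0.99649 × 0.98333 = 0.97988
Parallel (U2 and [0.97988]): 1 − (1 − 0.78537)(1 − 0.97988) = 0.99568
Series (U1 and [0.99568]): 0.99450 × 0.99568 = 0.990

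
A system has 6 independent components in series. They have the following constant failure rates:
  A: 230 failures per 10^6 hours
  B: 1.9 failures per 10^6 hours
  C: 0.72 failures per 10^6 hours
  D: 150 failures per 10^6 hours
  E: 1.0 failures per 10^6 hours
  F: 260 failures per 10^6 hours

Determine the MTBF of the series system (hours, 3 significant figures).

1550

Series of exponential components: λ_sys = Σ λ_i
λ_sys = 0.00023 + 0.0000019 + 0.00000072 + 0.00015 + 0.0000010 + 0.00026 = 6.4362e-04 /h
MTBF = 1 / λ_sys = 1550 h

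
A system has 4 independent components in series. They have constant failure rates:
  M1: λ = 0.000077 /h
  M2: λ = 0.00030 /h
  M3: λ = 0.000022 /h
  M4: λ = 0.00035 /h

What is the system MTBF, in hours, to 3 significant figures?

1340

Series of exponential components: λ_sys = Σ λ_i
λ_sys = 0.000077 + 0.00030 + 0.000022 + 0.00035 = 7.4900e-04 /h
MTBF = 1 / λ_sys = 1340 h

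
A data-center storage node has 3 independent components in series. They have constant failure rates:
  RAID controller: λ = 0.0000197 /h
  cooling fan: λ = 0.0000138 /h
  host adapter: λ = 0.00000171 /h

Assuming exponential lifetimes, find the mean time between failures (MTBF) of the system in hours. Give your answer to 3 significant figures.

28400

Series of exponential components: λ_sys = Σ λ_i
λ_sys = 0.0000197 + 0.0000138 + 0.00000171 = 3.5210e-05 /h
MTBF = 1 / λ_sys = 28400 h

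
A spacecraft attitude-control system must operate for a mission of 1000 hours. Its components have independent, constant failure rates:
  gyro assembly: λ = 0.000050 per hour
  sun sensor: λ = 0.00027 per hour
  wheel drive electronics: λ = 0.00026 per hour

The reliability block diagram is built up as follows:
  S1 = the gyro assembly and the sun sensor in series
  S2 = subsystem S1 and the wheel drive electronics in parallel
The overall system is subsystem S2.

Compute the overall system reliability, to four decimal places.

R(gyro assembly) = exp(−0.000050 × 1000) = 0.951229
R(sun sensor) = exp(−0.00027 × 1000) = 0.763379
R(wheel drive electronics) = exp(−0.00026 × 1000) = 0.771052
Series (gyro assembly and sun sensor): 0.951229 × 0.763379 = 0.726148
Parallel ([0.726148] and wheel drive electronics): 1 − (1 − 0.726148)(1 − 0.771052) = 0.9373

0.9373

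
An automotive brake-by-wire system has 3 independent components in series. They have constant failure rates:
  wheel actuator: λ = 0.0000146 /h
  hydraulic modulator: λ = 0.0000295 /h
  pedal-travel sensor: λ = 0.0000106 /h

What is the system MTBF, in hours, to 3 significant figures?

18300

Series of exponential components: λ_sys = Σ λ_i
λ_sys = 0.0000146 + 0.0000295 + 0.0000106 = 5.4700e-05 /h
MTBF = 1 / λ_sys = 18300 h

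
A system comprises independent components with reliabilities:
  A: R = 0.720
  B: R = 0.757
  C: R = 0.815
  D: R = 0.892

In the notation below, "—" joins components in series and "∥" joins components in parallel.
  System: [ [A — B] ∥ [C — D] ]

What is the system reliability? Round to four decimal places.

Series (A and B): 0.720000 × 0.757000 = 0.545040
Series (C and D): 0.815000 × 0.892000 = 0.726980
Parallel ([0.545040] and [0.726980]): 1 − (1 − 0.545040)(1 − 0.726980) = 0.8758

0.8758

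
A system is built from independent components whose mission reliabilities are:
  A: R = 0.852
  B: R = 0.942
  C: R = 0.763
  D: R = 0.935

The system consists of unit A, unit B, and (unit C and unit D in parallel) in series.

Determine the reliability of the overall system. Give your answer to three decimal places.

0.790

Parallel (C and D): 1 − (1 − 0.76300)(1 − 0.93500) = 0.98460
Series (A, B, and [0.98460]): 0.85200 × 0.94200 × 0.98460 = 0.790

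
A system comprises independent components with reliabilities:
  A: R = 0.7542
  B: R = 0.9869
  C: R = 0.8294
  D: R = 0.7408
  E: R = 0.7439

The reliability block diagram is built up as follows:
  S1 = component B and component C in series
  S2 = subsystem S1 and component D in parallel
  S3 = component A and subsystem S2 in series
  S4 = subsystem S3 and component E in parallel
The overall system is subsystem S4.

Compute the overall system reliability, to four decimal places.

Series (B and C): 0.986900 × 0.829400 = 0.818535
Parallel ([0.818535] and D): 1 − (1 − 0.818535)(1 − 0.740800) = 0.952964
Series (A and [0.952964]): 0.754200 × 0.952964 = 0.718725
Parallel ([0.718725] and E): 1 − (1 − 0.718725)(1 − 0.743900) = 0.9280

0.9280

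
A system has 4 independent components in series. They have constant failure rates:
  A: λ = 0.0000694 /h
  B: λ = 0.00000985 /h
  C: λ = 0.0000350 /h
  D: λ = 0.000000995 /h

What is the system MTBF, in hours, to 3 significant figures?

Series of exponential components: λ_sys = Σ λ_i
λ_sys = 0.0000694 + 0.00000985 + 0.0000350 + 0.000000995 = 1.1524e-04 /h
MTBF = 1 / λ_sys = 8680 h

8680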